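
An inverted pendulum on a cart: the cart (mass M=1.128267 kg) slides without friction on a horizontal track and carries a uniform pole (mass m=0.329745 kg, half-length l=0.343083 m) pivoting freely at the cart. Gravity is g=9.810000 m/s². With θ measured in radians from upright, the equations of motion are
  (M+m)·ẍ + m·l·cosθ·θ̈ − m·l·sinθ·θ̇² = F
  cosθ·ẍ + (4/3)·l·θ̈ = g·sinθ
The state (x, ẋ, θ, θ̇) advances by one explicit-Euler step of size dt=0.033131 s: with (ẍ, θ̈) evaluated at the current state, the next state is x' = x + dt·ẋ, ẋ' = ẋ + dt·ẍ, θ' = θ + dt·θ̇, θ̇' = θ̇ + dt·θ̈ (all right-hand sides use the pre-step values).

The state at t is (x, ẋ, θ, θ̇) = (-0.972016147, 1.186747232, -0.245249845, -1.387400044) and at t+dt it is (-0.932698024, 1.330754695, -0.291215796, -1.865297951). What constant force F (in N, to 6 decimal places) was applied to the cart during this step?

ẍ = (ẋ'−ẋ)/dt = (1.330754695−1.186747232)/0.033131 = 4.346608
θ̈ = (θ̇'−θ̇)/dt = (-1.865297951−-1.387400044)/0.033131 = -14.424494
sinθ=-0.242799, cosθ=0.970077
F = (M+m)·ẍ + m·l·cosθ·θ̈ − m·l·sinθ·θ̇² = 6.337406 + -1.583012 − -0.052872 = 4.807267

F = 4.807267 N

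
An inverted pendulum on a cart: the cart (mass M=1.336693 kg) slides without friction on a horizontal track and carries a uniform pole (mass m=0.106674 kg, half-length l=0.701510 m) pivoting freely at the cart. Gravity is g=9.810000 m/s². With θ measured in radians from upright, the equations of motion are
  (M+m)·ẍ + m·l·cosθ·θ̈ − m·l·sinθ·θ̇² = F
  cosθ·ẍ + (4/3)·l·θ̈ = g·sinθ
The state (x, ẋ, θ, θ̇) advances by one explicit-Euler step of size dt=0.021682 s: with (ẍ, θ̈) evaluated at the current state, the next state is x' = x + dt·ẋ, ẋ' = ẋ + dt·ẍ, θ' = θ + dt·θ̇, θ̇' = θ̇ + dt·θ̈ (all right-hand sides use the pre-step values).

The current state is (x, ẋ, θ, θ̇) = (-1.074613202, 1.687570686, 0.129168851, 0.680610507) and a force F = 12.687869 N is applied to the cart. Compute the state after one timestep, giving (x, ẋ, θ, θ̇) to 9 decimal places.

sinθ=0.128809962, cosθ=0.991669297
temp = (F + m·l·θ̇²·sinθ)/(M+m) = (12.687869 + 0.004465182)/1.443367 = 8.793559907
θ̈ = (g·sinθ − cosθ·temp)/(l·(4/3 − m·cos²θ/(M+m))) = -8.431713893
ẍ = temp − m·l·θ̈·cosθ/(M+m) = 9.227069192
Euler: x'=-1.074613202+0.021682·1.687570686=-1.038023294, ẋ'=1.687570686+0.021682·9.227069192=1.887632000
       θ'=0.129168851+0.021682·0.680610507=0.143925848, θ̇'=0.680610507+0.021682·-8.431713893=0.497794086

(-1.038023294, 1.887632000, 0.143925848, 0.497794086)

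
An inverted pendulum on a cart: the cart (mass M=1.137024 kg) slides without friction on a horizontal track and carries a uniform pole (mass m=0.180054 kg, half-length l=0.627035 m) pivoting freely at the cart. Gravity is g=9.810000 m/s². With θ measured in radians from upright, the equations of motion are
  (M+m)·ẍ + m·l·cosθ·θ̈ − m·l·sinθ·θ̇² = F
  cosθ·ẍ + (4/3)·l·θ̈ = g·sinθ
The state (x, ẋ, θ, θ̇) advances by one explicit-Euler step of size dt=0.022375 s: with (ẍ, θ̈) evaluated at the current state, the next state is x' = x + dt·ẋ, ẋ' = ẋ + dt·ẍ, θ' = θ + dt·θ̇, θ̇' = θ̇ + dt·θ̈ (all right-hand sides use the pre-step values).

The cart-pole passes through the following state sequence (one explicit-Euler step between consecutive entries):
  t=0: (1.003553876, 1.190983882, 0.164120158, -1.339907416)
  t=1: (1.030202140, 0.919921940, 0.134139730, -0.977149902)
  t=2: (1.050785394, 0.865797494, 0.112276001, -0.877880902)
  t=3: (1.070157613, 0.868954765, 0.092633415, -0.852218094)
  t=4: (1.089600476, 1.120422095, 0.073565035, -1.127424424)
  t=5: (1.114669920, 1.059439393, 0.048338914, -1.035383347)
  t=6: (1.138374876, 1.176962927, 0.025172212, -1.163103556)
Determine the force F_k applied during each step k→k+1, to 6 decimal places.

F_0 = -14.183047 N
F_1 = -2.703995 N
F_2 = 0.304775 N
F_3 = 13.412056 N
F_4 = -3.137056 N
F_5 = 6.268336 N

step 0→1:
  ẍ = (ẋ'−ẋ)/dt = (0.919921940−1.190983882)/0.022375 = -12.114500
  θ̈ = (θ̇'−θ̇)/dt = (-0.977149902−-1.339907416)/0.022375 = 16.212626
  sinθ=0.163384, cosθ=0.986562
  F = (M+m)·ẍ + m·l·cosθ·θ̈ − m·l·sinθ·θ̇² = -15.955742 + 1.805812 − 0.033117 = -14.183047
step 1→2:
  ẍ = (ẋ'−ẋ)/dt = (0.865797494−0.919921940)/0.022375 = -2.418970
  θ̈ = (θ̇'−θ̇)/dt = (-0.877880902−-0.977149902)/0.022375 = 4.436603
  sinθ=0.133738, cosθ=0.991017
  F = (M+m)·ẍ + m·l·cosθ·θ̈ − m·l·sinθ·θ̇² = -3.185972 + 0.496394 − 0.014417 = -2.703995
step 2→3:
  ẍ = (ẋ'−ẋ)/dt = (0.868954765−0.865797494)/0.022375 = 0.141107
  θ̈ = (θ̇'−θ̇)/dt = (-0.852218094−-0.877880902)/0.022375 = 1.146941
  sinθ=0.112040, cosθ=0.993704
  F = (M+m)·ẍ + m·l·cosθ·θ̈ − m·l·sinθ·θ̇² = 0.185849 + 0.128675 − 0.009749 = 0.304775
step 3→4:
  ẍ = (ẋ'−ẋ)/dt = (1.120422095−0.868954765)/0.022375 = 11.238763
  θ̈ = (θ̇'−θ̇)/dt = (-1.127424424−-0.852218094)/0.022375 = -12.299724
  sinθ=0.092501, cosθ=0.995713
  F = (M+m)·ẍ + m·l·cosθ·θ̈ − m·l·sinθ·θ̇² = 14.802328 + -1.382687 − 0.007585 = 13.412056
step 4→5:
  ẍ = (ẋ'−ẋ)/dt = (1.059439393−1.120422095)/0.022375 = -2.725484
  θ̈ = (θ̇'−θ̇)/dt = (-1.035383347−-1.127424424)/0.022375 = 4.113568
  sinθ=0.073499, cosθ=0.997295
  F = (M+m)·ẍ + m·l·cosθ·θ̈ − m·l·sinθ·θ̇² = -3.589675 + 0.463166 − 0.010547 = -3.137056
step 5→6:
  ẍ = (ẋ'−ẋ)/dt = (1.176962927−1.059439393)/0.022375 = 5.252448
  θ̈ = (θ̇'−θ̇)/dt = (-1.163103556−-1.035383347)/0.022375 = -5.708166
  sinθ=0.048320, cosθ=0.998832
  F = (M+m)·ẍ + m·l·cosθ·θ̈ − m·l·sinθ·θ̇² = 6.917884 + -0.643700 − 0.005848 = 6.268336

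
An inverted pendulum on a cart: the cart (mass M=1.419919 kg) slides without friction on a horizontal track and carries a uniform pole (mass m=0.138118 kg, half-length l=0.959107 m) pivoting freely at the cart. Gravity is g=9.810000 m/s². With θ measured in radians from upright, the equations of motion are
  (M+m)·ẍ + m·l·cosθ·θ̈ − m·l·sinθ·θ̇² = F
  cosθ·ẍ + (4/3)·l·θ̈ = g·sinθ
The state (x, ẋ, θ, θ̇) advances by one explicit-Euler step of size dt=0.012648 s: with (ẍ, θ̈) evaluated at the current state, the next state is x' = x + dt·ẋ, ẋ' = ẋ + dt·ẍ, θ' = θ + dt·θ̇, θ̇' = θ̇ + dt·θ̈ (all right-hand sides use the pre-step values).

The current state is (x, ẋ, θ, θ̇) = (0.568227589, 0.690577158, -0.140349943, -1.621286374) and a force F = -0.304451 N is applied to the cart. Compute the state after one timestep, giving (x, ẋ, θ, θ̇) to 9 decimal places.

sinθ=-0.139889625, cosθ=0.990167103
temp = (F + m·l·θ̇²·sinθ)/(M+m) = (-0.304451 + -0.048710469)/1.558037 = -0.226670785
θ̈ = (g·sinθ − cosθ·temp)/(l·(4/3 − m·cos²θ/(M+m))) = -0.960203855
ẍ = temp − m·l·θ̈·cosθ/(M+m) = -0.145833538
Euler: x'=0.568227589+0.012648·0.690577158=0.576962009, ẋ'=0.690577158+0.012648·-0.145833538=0.688732655
       θ'=-0.140349943+0.012648·-1.621286374=-0.160855973, θ̇'=-1.621286374+0.012648·-0.960203855=-1.633431032

(0.576962009, 0.688732655, -0.160855973, -1.633431032)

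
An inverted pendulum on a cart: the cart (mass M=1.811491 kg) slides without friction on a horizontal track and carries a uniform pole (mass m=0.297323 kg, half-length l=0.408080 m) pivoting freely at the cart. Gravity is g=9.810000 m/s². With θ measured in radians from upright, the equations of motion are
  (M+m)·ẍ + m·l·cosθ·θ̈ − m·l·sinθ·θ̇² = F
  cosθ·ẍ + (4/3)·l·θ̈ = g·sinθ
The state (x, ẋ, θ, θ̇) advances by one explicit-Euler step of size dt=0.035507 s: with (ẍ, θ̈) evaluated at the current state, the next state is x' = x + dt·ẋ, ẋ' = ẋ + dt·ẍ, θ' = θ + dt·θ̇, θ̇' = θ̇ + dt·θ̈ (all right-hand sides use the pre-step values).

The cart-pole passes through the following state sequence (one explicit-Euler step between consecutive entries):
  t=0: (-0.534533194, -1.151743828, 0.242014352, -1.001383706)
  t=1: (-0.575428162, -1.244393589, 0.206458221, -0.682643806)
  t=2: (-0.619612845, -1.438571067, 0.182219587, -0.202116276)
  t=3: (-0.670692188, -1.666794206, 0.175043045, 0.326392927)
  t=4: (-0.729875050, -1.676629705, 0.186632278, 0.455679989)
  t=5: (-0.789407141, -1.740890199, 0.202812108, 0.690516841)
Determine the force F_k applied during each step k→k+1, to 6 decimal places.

step 0→1:
  ẍ = (ẋ'−ẋ)/dt = (-1.244393589−-1.151743828)/0.035507 = -2.609338
  θ̈ = (θ̇'−θ̇)/dt = (-0.682643806−-1.001383706)/0.035507 = 8.976819
  sinθ=0.239659, cosθ=0.970857
  F = (M+m)·ẍ + m·l·cosθ·θ̈ − m·l·sinθ·θ̇² = -5.502608 + 1.057430 − 0.029159 = -4.474337
step 1→2:
  ẍ = (ẋ'−ẋ)/dt = (-1.438571067−-1.244393589)/0.035507 = -5.468710
  θ̈ = (θ̇'−θ̇)/dt = (-0.202116276−-0.682643806)/0.035507 = 13.533318
  sinθ=0.204995, cosθ=0.978763
  F = (M+m)·ẍ + m·l·cosθ·θ̈ − m·l·sinθ·θ̇² = -11.532492 + 1.607147 − 0.011591 = -9.936935
step 2→3:
  ẍ = (ẋ'−ẋ)/dt = (-1.666794206−-1.438571067)/0.035507 = -6.427553
  θ̈ = (θ̇'−θ̇)/dt = (0.326392927−-0.202116276)/0.035507 = 14.884648
  sinθ=0.181213, cosθ=0.983444
  F = (M+m)·ẍ + m·l·cosθ·θ̈ − m·l·sinθ·θ̇² = -13.554515 + 1.776078 − 0.000898 = -11.779335
step 3→4:
  ẍ = (ẋ'−ẋ)/dt = (-1.676629705−-1.666794206)/0.035507 = -0.277002
  θ̈ = (θ̇'−θ̇)/dt = (0.455679989−0.326392927)/0.035507 = 3.641171
  sinθ=0.174151, cosθ=0.984719
  F = (M+m)·ẍ + m·l·cosθ·θ̈ − m·l·sinθ·θ̇² = -0.584145 + 0.435038 − 0.002251 = -0.151358
step 4→5:
  ẍ = (ẋ'−ẋ)/dt = (-1.740890199−-1.676629705)/0.035507 = -1.809798
  θ̈ = (θ̇'−θ̇)/dt = (0.690516841−0.455679989)/0.035507 = 6.613818
  sinθ=0.185551, cosθ=0.982635
  F = (M+m)·ẍ + m·l·cosθ·θ̈ − m·l·sinθ·θ̇² = -3.816527 + 0.788530 − 0.004675 = -3.032672

F_0 = -4.474337 N
F_1 = -9.936935 N
F_2 = -11.779335 N
F_3 = -0.151358 N
F_4 = -3.032672 N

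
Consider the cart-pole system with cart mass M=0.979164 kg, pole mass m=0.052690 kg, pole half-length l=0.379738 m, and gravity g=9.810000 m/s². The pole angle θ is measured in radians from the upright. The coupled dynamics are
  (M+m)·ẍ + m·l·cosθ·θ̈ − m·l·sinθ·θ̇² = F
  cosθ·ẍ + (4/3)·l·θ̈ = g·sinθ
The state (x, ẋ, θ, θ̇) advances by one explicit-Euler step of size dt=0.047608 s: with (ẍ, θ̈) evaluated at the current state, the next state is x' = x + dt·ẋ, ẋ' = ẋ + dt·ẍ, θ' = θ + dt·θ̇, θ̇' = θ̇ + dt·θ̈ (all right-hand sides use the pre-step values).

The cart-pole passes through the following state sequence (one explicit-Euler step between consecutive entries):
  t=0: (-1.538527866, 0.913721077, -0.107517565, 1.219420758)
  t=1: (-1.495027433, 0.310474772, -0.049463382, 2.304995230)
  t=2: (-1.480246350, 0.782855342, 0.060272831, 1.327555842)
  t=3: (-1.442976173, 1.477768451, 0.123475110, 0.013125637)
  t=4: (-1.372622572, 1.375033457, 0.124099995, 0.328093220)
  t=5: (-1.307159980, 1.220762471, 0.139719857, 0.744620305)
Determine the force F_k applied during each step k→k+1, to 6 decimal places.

F_0 = -12.617941 N
F_1 = 9.833325 N
F_2 = 14.507979 N
F_3 = -2.095310 N
F_4 = -3.170221 N

step 0→1:
  ẍ = (ẋ'−ẋ)/dt = (0.310474772−0.913721077)/0.047608 = -12.671112
  θ̈ = (θ̇'−θ̇)/dt = (2.304995230−1.219420758)/0.047608 = 22.802354
  sinθ=-0.107311, cosθ=0.994226
  F = (M+m)·ẍ + m·l·cosθ·θ̈ − m·l·sinθ·θ̇² = -13.074738 + 0.453604 − -0.003193 = -12.617941
step 1→2:
  ẍ = (ẋ'−ẋ)/dt = (0.782855342−0.310474772)/0.047608 = 9.922294
  θ̈ = (θ̇'−θ̇)/dt = (1.327555842−2.304995230)/0.047608 = -20.530990
  sinθ=-0.049443, cosθ=0.998777
  F = (M+m)·ẍ + m·l·cosθ·θ̈ − m·l·sinθ·θ̇² = 10.238359 + -0.410290 − -0.005256 = 9.833325
step 2→3:
  ẍ = (ẋ'−ẋ)/dt = (1.477768451−0.782855342)/0.047608 = 14.596562
  θ̈ = (θ̇'−θ̇)/dt = (0.013125637−1.327555842)/0.047608 = -27.609440
  sinθ=0.060236, cosθ=0.998184
  F = (M+m)·ẍ + m·l·cosθ·θ̈ − m·l·sinθ·θ̇² = 15.061521 + -0.551417 − 0.002124 = 14.507979
step 3→4:
  ẍ = (ẋ'−ẋ)/dt = (1.375033457−1.477768451)/0.047608 = -2.157936
  θ̈ = (θ̇'−θ̇)/dt = (0.328093220−0.013125637)/0.047608 = 6.615854
  sinθ=0.123162, cosθ=0.992387
  F = (M+m)·ẍ + m·l·cosθ·θ̈ − m·l·sinθ·θ̇² = -2.226674 + 0.131365 − 0.000000 = -2.095310
step 4→5:
  ẍ = (ẋ'−ẋ)/dt = (1.220762471−1.375033457)/0.047608 = -3.240442
  θ̈ = (θ̇'−θ̇)/dt = (0.744620305−0.328093220)/0.047608 = 8.749099
  sinθ=0.123782, cosθ=0.992309
  F = (M+m)·ẍ + m·l·cosθ·θ̈ − m·l·sinθ·θ̇² = -3.343664 + 0.173709 − 0.000267 = -3.170221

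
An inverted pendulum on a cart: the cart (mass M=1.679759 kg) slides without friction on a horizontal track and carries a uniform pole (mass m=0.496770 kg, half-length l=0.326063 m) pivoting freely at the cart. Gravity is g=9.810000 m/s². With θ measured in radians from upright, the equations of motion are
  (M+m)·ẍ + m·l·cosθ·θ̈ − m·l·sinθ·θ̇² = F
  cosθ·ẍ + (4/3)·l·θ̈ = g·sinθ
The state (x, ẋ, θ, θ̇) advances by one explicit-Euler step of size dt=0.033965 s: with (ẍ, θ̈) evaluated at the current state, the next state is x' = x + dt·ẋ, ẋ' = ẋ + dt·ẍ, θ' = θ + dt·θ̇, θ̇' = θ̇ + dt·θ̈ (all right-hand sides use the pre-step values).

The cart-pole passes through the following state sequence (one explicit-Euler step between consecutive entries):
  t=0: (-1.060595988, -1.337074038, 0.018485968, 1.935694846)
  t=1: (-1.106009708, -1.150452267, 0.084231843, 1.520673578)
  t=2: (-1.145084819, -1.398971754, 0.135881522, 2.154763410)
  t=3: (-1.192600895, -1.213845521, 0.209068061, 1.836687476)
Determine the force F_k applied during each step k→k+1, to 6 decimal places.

step 0→1:
  ẍ = (ẋ'−ẋ)/dt = (-1.150452267−-1.337074038)/0.033965 = 5.494532
  θ̈ = (θ̇'−θ̇)/dt = (1.520673578−1.935694846)/0.033965 = -12.219086
  sinθ=0.018485, cosθ=0.999829
  F = (M+m)·ẍ + m·l·cosθ·θ̈ − m·l·sinθ·θ̇² = 11.959008 + -1.978889 − 0.011219 = 9.968900
step 1→2:
  ẍ = (ẋ'−ẋ)/dt = (-1.398971754−-1.150452267)/0.033965 = -7.316929
  θ̈ = (θ̇'−θ̇)/dt = (2.154763410−1.520673578)/0.033965 = 18.668919
  sinθ=0.084132, cosθ=0.996455
  F = (M+m)·ẍ + m·l·cosθ·θ̈ − m·l·sinθ·θ̇² = -15.925508 + 3.013239 − 0.031513 = -12.943782
step 2→3:
  ẍ = (ẋ'−ẋ)/dt = (-1.213845521−-1.398971754)/0.033965 = 5.450500
  θ̈ = (θ̇'−θ̇)/dt = (1.836687476−2.154763410)/0.033965 = -9.364815
  sinθ=0.135464, cosθ=0.990782
  F = (M+m)·ẍ + m·l·cosθ·θ̈ − m·l·sinθ·θ̇² = 11.863171 + -1.502915 − 0.101878 = 10.258379

F_0 = 9.968900 N
F_1 = -12.943782 N
F_2 = 10.258379 N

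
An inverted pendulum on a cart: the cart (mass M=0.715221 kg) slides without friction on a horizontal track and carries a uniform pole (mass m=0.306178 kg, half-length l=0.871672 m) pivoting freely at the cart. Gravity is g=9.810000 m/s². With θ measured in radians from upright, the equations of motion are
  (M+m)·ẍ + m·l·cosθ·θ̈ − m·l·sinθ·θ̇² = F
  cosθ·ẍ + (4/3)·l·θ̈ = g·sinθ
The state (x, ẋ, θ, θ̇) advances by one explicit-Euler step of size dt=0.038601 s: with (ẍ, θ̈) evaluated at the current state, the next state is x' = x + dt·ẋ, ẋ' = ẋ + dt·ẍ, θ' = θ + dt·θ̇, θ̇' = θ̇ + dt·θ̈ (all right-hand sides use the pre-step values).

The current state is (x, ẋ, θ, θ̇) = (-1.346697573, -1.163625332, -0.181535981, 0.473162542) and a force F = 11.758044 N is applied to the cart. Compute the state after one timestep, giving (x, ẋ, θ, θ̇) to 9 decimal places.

(-1.391614674, -0.576954267, -0.163271434, -0.082146924)

sinθ=-0.180540527, cosθ=0.983567546
temp = (F + m·l·θ̇²·sinθ)/(M+m) = (11.758044 + -0.010787542)/1.021399 = 11.501143489
θ̈ = (g·sinθ − cosθ·temp)/(l·(4/3 − m·cos²θ/(M+m))) = -14.385882900
ẍ = temp − m·l·θ̈·cosθ/(M+m) = 15.198338518
Euler: x'=-1.346697573+0.038601·-1.163625332=-1.391614674, ẋ'=-1.163625332+0.038601·15.198338518=-0.576954267
       θ'=-0.181535981+0.038601·0.473162542=-0.163271434, θ̇'=0.473162542+0.038601·-14.385882900=-0.082146924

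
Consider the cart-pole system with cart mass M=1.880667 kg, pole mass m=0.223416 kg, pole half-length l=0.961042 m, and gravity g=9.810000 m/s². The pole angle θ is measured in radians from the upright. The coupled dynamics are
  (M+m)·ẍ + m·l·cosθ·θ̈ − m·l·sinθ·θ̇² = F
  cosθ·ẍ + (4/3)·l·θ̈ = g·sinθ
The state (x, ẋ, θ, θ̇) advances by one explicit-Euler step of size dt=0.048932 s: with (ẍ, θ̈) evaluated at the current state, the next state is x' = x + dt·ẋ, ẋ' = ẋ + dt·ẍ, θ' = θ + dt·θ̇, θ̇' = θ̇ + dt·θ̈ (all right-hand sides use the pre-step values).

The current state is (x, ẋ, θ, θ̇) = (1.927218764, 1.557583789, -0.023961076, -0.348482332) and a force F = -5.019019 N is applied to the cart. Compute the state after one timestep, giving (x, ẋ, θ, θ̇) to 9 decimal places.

(2.003434454, 1.431748559, -0.041013013, -0.259283569)

sinθ=-0.023958783, cosθ=0.999712947
temp = (F + m·l·θ̇²·sinθ)/(M+m) = (-5.019019 + -0.000624716)/2.104083 = -2.385668111
θ̈ = (g·sinθ − cosθ·temp)/(l·(4/3 − m·cos²θ/(M+m))) = 1.822912672
ẍ = temp − m·l·θ̈·cosθ/(M+m) = -2.571634712
Euler: x'=1.927218764+0.048932·1.557583789=2.003434454, ẋ'=1.557583789+0.048932·-2.571634712=1.431748559
       θ'=-0.023961076+0.048932·-0.348482332=-0.041013013, θ̇'=-0.348482332+0.048932·1.822912672=-0.259283569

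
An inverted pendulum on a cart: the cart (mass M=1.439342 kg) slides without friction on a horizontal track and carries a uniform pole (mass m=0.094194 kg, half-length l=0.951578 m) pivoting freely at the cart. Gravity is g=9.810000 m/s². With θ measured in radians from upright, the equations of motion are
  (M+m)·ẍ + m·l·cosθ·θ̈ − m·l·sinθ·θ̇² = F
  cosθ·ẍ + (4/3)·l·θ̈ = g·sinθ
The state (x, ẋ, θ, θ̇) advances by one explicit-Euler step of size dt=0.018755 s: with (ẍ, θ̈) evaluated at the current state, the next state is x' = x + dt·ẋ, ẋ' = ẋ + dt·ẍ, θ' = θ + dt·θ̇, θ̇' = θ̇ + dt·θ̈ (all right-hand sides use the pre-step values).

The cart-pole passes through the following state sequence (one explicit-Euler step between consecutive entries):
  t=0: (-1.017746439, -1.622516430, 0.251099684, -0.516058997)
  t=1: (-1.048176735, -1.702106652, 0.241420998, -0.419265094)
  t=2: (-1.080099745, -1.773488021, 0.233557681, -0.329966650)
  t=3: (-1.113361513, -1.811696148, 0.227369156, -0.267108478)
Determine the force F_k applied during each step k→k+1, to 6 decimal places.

F_0 = -6.065682 N
F_1 = -5.425998 N
F_2 = -2.834162 N

step 0→1:
  ẍ = (ẋ'−ẋ)/dt = (-1.702106652−-1.622516430)/0.018755 = -4.243680
  θ̈ = (θ̇'−θ̇)/dt = (-0.419265094−-0.516058997)/0.018755 = 5.160965
  sinθ=0.248469, cosθ=0.968640
  F = (M+m)·ẍ + m·l·cosθ·θ̈ − m·l·sinθ·θ̇² = -6.507836 + 0.448085 − 0.005931 = -6.065682
step 1→2:
  ẍ = (ẋ'−ẋ)/dt = (-1.773488021−-1.702106652)/0.018755 = -3.805991
  θ̈ = (θ̇'−θ̇)/dt = (-0.329966650−-0.419265094)/0.018755 = 4.761314
  sinθ=0.239083, cosθ=0.970999
  F = (M+m)·ẍ + m·l·cosθ·θ̈ − m·l·sinθ·θ̇² = -5.836625 + 0.414394 − 0.003767 = -5.425998
step 2→3:
  ẍ = (ẋ'−ẋ)/dt = (-1.811696148−-1.773488021)/0.018755 = -2.037224
  θ̈ = (θ̇'−θ̇)/dt = (-0.267108478−-0.329966650)/0.018755 = 3.351542
  sinθ=0.231440, cosθ=0.972849
  F = (M+m)·ẍ + m·l·cosθ·θ̈ − m·l·sinθ·θ̇² = -3.124156 + 0.292252 − 0.002259 = -2.834162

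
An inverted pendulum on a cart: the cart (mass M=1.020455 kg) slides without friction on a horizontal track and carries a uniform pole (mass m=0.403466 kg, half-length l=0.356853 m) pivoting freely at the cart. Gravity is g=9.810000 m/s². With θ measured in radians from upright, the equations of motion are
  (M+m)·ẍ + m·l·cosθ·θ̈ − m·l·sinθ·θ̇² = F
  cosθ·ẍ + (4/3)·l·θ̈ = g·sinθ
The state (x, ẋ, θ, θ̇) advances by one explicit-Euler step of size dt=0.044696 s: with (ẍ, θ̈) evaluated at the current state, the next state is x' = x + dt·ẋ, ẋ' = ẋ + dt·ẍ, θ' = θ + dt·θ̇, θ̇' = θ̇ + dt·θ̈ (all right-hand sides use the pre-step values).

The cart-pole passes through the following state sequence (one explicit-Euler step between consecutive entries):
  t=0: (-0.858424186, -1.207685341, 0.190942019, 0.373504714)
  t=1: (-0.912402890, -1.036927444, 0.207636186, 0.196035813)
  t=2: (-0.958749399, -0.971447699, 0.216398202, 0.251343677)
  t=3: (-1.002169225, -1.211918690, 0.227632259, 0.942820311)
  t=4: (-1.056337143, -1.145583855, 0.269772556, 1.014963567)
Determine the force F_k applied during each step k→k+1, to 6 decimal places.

F_0 = 4.874891 N
F_1 = 2.259242 N
F_2 = -5.487370 N
F_3 = 2.310805 N

step 0→1:
  ẍ = (ẋ'−ẋ)/dt = (-1.036927444−-1.207685341)/0.044696 = 3.820429
  θ̈ = (θ̇'−θ̇)/dt = (0.196035813−0.373504714)/0.044696 = -3.970577
  sinθ=0.189784, cosθ=0.981826
  F = (M+m)·ẍ + m·l·cosθ·θ̈ − m·l·sinθ·θ̇² = 5.439989 + -0.561286 − 0.003812 = 4.874891
step 1→2:
  ẍ = (ẋ'−ẋ)/dt = (-0.971447699−-1.036927444)/0.044696 = 1.465002
  θ̈ = (θ̇'−θ̇)/dt = (0.251343677−0.196035813)/0.044696 = 1.237423
  sinθ=0.206147, cosθ=0.978521
  F = (M+m)·ẍ + m·l·cosθ·θ̈ − m·l·sinθ·θ̇² = 2.086048 + 0.174335 − 0.001141 = 2.259242
step 2→3:
  ẍ = (ẋ'−ẋ)/dt = (-1.211918690−-0.971447699)/0.044696 = -5.380146
  θ̈ = (θ̇'−θ̇)/dt = (0.942820311−0.251343677)/0.044696 = 15.470660
  sinθ=0.214713, cosθ=0.976677
  F = (M+m)·ẍ + m·l·cosθ·θ̈ − m·l·sinθ·θ̇² = -7.660902 + 2.175485 − 0.001953 = -5.487370
step 3→4:
  ẍ = (ẋ'−ẋ)/dt = (-1.145583855−-1.211918690)/0.044696 = 1.484134
  θ̈ = (θ̇'−θ̇)/dt = (1.014963567−0.942820311)/0.044696 = 1.614088
  sinθ=0.225671, cosθ=0.974203
  F = (M+m)·ẍ + m·l·cosθ·θ̈ − m·l·sinθ·θ̇² = 2.113289 + 0.226398 − 0.028882 = 2.310805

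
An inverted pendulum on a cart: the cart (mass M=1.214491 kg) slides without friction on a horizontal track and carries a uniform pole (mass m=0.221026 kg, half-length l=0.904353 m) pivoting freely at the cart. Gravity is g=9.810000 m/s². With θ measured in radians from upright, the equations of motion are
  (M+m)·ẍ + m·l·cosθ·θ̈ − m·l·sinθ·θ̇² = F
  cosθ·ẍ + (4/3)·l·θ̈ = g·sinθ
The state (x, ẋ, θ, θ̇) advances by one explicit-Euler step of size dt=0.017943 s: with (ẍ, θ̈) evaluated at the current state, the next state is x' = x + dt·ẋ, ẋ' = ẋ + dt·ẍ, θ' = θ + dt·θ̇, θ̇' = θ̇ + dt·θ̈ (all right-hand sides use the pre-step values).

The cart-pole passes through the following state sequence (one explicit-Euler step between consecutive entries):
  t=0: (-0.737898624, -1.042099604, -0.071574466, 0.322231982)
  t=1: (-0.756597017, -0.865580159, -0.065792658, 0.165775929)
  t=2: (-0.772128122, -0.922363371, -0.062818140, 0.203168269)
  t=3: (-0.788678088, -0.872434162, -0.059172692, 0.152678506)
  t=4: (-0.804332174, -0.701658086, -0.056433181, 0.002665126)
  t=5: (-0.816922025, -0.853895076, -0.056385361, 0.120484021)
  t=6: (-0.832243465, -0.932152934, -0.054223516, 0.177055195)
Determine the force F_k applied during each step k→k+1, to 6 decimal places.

step 0→1:
  ẍ = (ẋ'−ẋ)/dt = (-0.865580159−-1.042099604)/0.017943 = 9.837789
  θ̈ = (θ̇'−θ̇)/dt = (0.165775929−0.322231982)/0.017943 = -8.719615
  sinθ=-0.071513, cosθ=0.997440
  F = (M+m)·ẍ + m·l·cosθ·θ̈ − m·l·sinθ·θ̇² = 14.122313 + -1.738462 − -0.001484 = 12.385335
step 1→2:
  ẍ = (ẋ'−ẋ)/dt = (-0.922363371−-0.865580159)/0.017943 = -3.164644
  θ̈ = (θ̇'−θ̇)/dt = (0.203168269−0.165775929)/0.017943 = 2.083951
  sinθ=-0.065745, cosθ=0.997836
  F = (M+m)·ẍ + m·l·cosθ·θ̈ − m·l·sinθ·θ̇² = -4.542901 + 0.415650 − -0.000361 = -4.126889
step 2→3:
  ẍ = (ẋ'−ẋ)/dt = (-0.872434162−-0.922363371)/0.017943 = 2.782657
  θ̈ = (θ̇'−θ̇)/dt = (0.152678506−0.203168269)/0.017943 = -2.813898
  sinθ=-0.062777, cosθ=0.998028
  F = (M+m)·ẍ + m·l·cosθ·θ̈ − m·l·sinθ·θ̇² = 3.994551 + -0.561348 − -0.000518 = 3.433721
step 3→4:
  ẍ = (ẋ'−ẋ)/dt = (-0.701658086−-0.872434162)/0.017943 = 9.517699
  θ̈ = (θ̇'−θ̇)/dt = (0.002665126−0.152678506)/0.017943 = -8.360552
  sinθ=-0.059138, cosθ=0.998250
  F = (M+m)·ẍ + m·l·cosθ·θ̈ − m·l·sinθ·θ̇² = 13.662819 + -1.668228 − -0.000276 = 11.994866
step 4→5:
  ẍ = (ẋ'−ẋ)/dt = (-0.853895076−-0.701658086)/0.017943 = -8.484478
  θ̈ = (θ̇'−θ̇)/dt = (0.120484021−0.002665126)/0.017943 = 6.566287
  sinθ=-0.056403, cosθ=0.998408
  F = (M+m)·ẍ + m·l·cosθ·θ̈ − m·l·sinθ·θ̇² = -12.179612 + 1.310416 − -0.000000 = -10.869196
step 5→6:
  ẍ = (ẋ'−ẋ)/dt = (-0.932152934−-0.853895076)/0.017943 = -4.361470
  θ̈ = (θ̇'−θ̇)/dt = (0.177055195−0.120484021)/0.017943 = 3.152827
  sinθ=-0.056355, cosθ=0.998411
  F = (M+m)·ẍ + m·l·cosθ·θ̈ − m·l·sinθ·θ̇² = -6.260964 + 0.629203 − -0.000164 = -5.631598

F_0 = 12.385335 N
F_1 = -4.126889 N
F_2 = 3.433721 N
F_3 = 11.994866 N
F_4 = -10.869196 N
F_5 = -5.631598 N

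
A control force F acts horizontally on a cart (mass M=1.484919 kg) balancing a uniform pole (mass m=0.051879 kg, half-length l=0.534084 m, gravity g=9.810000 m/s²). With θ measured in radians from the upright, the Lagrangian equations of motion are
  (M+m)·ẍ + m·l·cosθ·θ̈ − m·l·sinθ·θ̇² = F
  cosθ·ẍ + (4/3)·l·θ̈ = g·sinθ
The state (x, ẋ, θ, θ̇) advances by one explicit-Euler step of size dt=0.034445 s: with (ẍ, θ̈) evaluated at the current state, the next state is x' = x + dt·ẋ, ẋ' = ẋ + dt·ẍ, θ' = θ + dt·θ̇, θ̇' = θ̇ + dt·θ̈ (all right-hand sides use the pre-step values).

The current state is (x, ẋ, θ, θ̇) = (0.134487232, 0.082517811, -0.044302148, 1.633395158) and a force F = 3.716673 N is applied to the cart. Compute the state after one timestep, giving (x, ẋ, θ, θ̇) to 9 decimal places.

(0.137329558, 0.168294003, 0.011960148, 1.492045102)

sinθ=-0.044287658, cosθ=0.999018820
temp = (F + m·l·θ̇²·sinθ)/(M+m) = (3.716673 + -0.003273907)/1.536798 = 2.416322179
θ̈ = (g·sinθ − cosθ·temp)/(l·(4/3 − m·cos²θ/(M+m))) = -4.103645107
ẍ = temp − m·l·θ̈·cosθ/(M+m) = 2.490236373
Euler: x'=0.134487232+0.034445·0.082517811=0.137329558, ẋ'=0.082517811+0.034445·2.490236373=0.168294003
       θ'=-0.044302148+0.034445·1.633395158=0.011960148, θ̇'=1.633395158+0.034445·-4.103645107=1.492045102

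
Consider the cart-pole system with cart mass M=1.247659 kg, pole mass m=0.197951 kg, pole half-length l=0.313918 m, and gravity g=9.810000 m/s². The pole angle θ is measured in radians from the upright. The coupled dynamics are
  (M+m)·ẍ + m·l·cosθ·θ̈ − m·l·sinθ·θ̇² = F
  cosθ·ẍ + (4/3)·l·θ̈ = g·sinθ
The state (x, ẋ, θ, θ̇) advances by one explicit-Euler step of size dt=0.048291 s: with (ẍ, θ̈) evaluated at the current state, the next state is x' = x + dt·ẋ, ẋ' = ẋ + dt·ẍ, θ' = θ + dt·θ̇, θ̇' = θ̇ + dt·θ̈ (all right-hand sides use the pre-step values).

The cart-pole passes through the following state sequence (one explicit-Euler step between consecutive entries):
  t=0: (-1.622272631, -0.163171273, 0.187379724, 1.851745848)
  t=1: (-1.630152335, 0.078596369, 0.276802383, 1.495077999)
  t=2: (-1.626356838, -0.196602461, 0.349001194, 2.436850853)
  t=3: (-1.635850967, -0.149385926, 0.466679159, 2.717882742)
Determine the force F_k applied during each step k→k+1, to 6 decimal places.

F_0 = 6.746793 N
F_1 = -7.110410 N
F_2 = 1.627089 N

step 0→1:
  ẍ = (ẋ'−ẋ)/dt = (0.078596369−-0.163171273)/0.048291 = 5.006474
  θ̈ = (θ̇'−θ̇)/dt = (1.495077999−1.851745848)/0.048291 = -7.385804
  sinθ=0.186285, cosθ=0.982496
  F = (M+m)·ẍ + m·l·cosθ·θ̈ − m·l·sinθ·θ̇² = 7.237409 + -0.450923 − 0.039693 = 6.746793
step 1→2:
  ẍ = (ẋ'−ẋ)/dt = (-0.196602461−0.078596369)/0.048291 = -5.698760
  θ̈ = (θ̇'−θ̇)/dt = (2.436850853−1.495077999)/0.048291 = 19.502037
  sinθ=0.273281, cosθ=0.961934
  F = (M+m)·ẍ + m·l·cosθ·θ̈ − m·l·sinθ·θ̇² = -8.238185 + 1.165733 − 0.037959 = -7.110410
step 2→3:
  ẍ = (ẋ'−ẋ)/dt = (-0.149385926−-0.196602461)/0.048291 = 0.977750
  θ̈ = (θ̇'−θ̇)/dt = (2.717882742−2.436850853)/0.048291 = 5.819550
  sinθ=0.341959, cosθ=0.939715
  F = (M+m)·ẍ + m·l·cosθ·θ̈ − m·l·sinθ·θ̇² = 1.413445 + 0.339828 − 0.126185 = 1.627089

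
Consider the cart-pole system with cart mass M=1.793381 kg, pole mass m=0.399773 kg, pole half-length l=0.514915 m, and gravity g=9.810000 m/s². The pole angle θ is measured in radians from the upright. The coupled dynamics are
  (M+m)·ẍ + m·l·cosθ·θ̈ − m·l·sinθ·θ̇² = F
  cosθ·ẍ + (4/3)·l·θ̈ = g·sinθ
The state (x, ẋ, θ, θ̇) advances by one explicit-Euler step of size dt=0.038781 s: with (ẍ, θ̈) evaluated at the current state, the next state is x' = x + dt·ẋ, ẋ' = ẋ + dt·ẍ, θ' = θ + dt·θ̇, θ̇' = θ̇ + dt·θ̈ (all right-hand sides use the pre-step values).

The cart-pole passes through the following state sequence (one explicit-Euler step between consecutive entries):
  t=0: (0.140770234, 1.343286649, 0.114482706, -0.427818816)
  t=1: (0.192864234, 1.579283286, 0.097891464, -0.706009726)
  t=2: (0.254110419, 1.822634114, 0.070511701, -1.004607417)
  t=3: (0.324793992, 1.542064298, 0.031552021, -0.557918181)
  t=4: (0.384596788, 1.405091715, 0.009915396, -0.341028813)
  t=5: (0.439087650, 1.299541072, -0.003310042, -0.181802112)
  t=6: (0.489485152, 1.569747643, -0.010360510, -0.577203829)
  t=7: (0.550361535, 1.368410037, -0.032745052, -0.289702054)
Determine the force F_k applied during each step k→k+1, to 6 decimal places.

step 0→1:
  ẍ = (ẋ'−ẋ)/dt = (1.579283286−1.343286649)/0.038781 = 6.085368
  θ̈ = (θ̇'−θ̇)/dt = (-0.706009726−-0.427818816)/0.038781 = -7.173382
  sinθ=0.114233, cosθ=0.993454
  F = (M+m)·ẍ + m·l·cosθ·θ̈ − m·l·sinθ·θ̇² = 13.346148 + -1.466968 − 0.004304 = 11.874876
step 1→2:
  ẍ = (ẋ'−ẋ)/dt = (1.822634114−1.579283286)/0.038781 = 6.275001
  θ̈ = (θ̇'−θ̇)/dt = (-1.004607417−-0.706009726)/0.038781 = -7.699587
  sinθ=0.097735, cosθ=0.995212
  F = (M+m)·ẍ + m·l·cosθ·θ̈ − m·l·sinθ·θ̇² = 13.762044 + -1.577365 − 0.010028 = 12.174651
step 2→3:
  ẍ = (ẋ'−ẋ)/dt = (1.542064298−1.822634114)/0.038781 = -7.234724
  θ̈ = (θ̇'−θ̇)/dt = (-0.557918181−-1.004607417)/0.038781 = 11.518250
  sinθ=0.070453, cosθ=0.997515
  F = (M+m)·ẍ + m·l·cosθ·θ̈ − m·l·sinθ·θ̇² = -15.866863 + 2.365130 − 0.014637 = -13.516370
step 3→4:
  ẍ = (ẋ'−ẋ)/dt = (1.405091715−1.542064298)/0.038781 = -3.531951
  θ̈ = (θ̇'−θ̇)/dt = (-0.341028813−-0.557918181)/0.038781 = 5.592671
  sinθ=0.031547, cosθ=0.999502
  F = (M+m)·ẍ + m·l·cosθ·θ̈ − m·l·sinθ·θ̇² = -7.746112 + 1.150673 − 0.002021 = -6.597460
step 4→5:
  ẍ = (ẋ'−ẋ)/dt = (1.299541072−1.405091715)/0.038781 = -2.721710
  θ̈ = (θ̇'−θ̇)/dt = (-0.181802112−-0.341028813)/0.038781 = 4.105792
  sinθ=0.009915, cosθ=0.999951
  F = (M+m)·ẍ + m·l·cosθ·θ̈ − m·l·sinθ·θ̇² = -5.969130 + 0.845132 − 0.000237 = -5.124235
step 5→6:
  ẍ = (ẋ'−ẋ)/dt = (1.569747643−1.299541072)/0.038781 = 6.967499
  θ̈ = (θ̇'−θ̇)/dt = (-0.577203829−-0.181802112)/0.038781 = -10.195759
  sinθ=-0.003310, cosθ=0.999995
  F = (M+m)·ẍ + m·l·cosθ·θ̈ − m·l·sinθ·θ̇² = 15.280798 + -2.098776 − -0.000023 = 13.182044
step 6→7:
  ẍ = (ẋ'−ẋ)/dt = (1.368410037−1.569747643)/0.038781 = -5.191656
  θ̈ = (θ̇'−θ̇)/dt = (-0.289702054−-0.577203829)/0.038781 = 7.413470
  sinθ=-0.010360, cosθ=0.999946
  F = (M+m)·ẍ + m·l·cosθ·θ̈ − m·l·sinθ·θ̇² = -11.386101 + 1.525974 − -0.000711 = -9.859416

F_0 = 11.874876 N
F_1 = 12.174651 N
F_2 = -13.516370 N
F_3 = -6.597460 N
F_4 = -5.124235 N
F_5 = 13.182044 N
F_6 = -9.859416 N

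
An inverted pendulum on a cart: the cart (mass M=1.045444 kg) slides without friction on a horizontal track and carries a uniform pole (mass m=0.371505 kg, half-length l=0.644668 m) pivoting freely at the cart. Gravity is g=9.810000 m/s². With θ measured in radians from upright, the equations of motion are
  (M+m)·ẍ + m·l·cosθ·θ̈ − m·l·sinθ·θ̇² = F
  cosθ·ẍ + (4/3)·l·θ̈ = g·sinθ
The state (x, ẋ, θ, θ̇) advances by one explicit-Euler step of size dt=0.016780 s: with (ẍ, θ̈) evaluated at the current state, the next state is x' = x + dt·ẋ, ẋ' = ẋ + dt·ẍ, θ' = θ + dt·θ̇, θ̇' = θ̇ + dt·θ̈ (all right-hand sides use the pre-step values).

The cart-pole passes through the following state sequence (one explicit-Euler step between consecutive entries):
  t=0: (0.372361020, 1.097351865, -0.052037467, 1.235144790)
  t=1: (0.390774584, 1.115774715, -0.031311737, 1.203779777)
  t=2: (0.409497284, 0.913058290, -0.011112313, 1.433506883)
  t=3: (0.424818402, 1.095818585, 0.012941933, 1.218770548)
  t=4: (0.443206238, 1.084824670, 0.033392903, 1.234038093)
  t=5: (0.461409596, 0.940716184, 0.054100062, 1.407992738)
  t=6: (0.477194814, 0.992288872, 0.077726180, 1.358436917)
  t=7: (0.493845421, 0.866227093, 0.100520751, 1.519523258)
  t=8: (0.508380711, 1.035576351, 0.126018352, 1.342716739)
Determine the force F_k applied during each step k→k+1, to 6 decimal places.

F_0 = 1.127620 N
F_1 = -13.829824 N
F_2 = 12.373550 N
F_3 = -0.715068 N
F_4 = -9.699657 N
F_5 = 3.623000 N
F_6 = -8.387108 N
F_7 = 11.734037 N

step 0→1:
  ẍ = (ẋ'−ẋ)/dt = (1.115774715−1.097351865)/0.016780 = 1.097905
  θ̈ = (θ̇'−θ̇)/dt = (1.203779777−1.235144790)/0.016780 = -1.869190
  sinθ=-0.052014, cosθ=0.998646
  F = (M+m)·ẍ + m·l·cosθ·θ̈ − m·l·sinθ·θ̇² = 1.555676 + -0.447060 − -0.019005 = 1.127620
step 1→2:
  ẍ = (ẋ'−ẋ)/dt = (0.913058290−1.115774715)/0.016780 = -12.080836
  θ̈ = (θ̇'−θ̇)/dt = (1.433506883−1.203779777)/0.016780 = 13.690531
  sinθ=-0.031307, cosθ=0.999510
  F = (M+m)·ẍ + m·l·cosθ·θ̈ − m·l·sinθ·θ̇² = -17.117928 + 3.277239 − -0.010865 = -13.829824
step 2→3:
  ẍ = (ẋ'−ẋ)/dt = (1.095818585−0.913058290)/0.016780 = 10.891555
  θ̈ = (θ̇'−θ̇)/dt = (1.218770548−1.433506883)/0.016780 = -12.797159
  sinθ=-0.011112, cosθ=0.999938
  F = (M+m)·ẍ + m·l·cosθ·θ̈ − m·l·sinθ·θ̇² = 15.432778 + -3.064697 − -0.005469 = 12.373550
step 3→4:
  ẍ = (ẋ'−ẋ)/dt = (1.084824670−1.095818585)/0.016780 = -0.655180
  θ̈ = (θ̇'−θ̇)/dt = (1.234038093−1.218770548)/0.016780 = 0.909866
  sinθ=0.012942, cosθ=0.999916
  F = (M+m)·ẍ + m·l·cosθ·θ̈ − m·l·sinθ·θ̇² = -0.928356 + 0.217892 − 0.004604 = -0.715068
step 4→5:
  ẍ = (ẋ'−ẋ)/dt = (0.940716184−1.084824670)/0.016780 = -8.588110
  θ̈ = (θ̇'−θ̇)/dt = (1.407992738−1.234038093)/0.016780 = 10.366785
  sinθ=0.033387, cosθ=0.999443
  F = (M+m)·ẍ + m·l·cosθ·θ̈ − m·l·sinθ·θ̇² = -12.168914 + 2.481434 − 0.012177 = -9.699657
step 5→6:
  ẍ = (ẋ'−ẋ)/dt = (0.992288872−0.940716184)/0.016780 = 3.073462
  θ̈ = (θ̇'−θ̇)/dt = (1.358436917−1.407992738)/0.016780 = -2.953267
  sinθ=0.054074, cosθ=0.998537
  F = (M+m)·ẍ + m·l·cosθ·θ̈ − m·l·sinθ·θ̇² = 4.354939 + -0.706265 − 0.025674 = 3.623000
step 6→7:
  ẍ = (ẋ'−ẋ)/dt = (0.866227093−0.992288872)/0.016780 = -7.512621
  θ̈ = (θ̇'−θ̇)/dt = (1.519523258−1.358436917)/0.016780 = 9.599901
  sinθ=0.077648, cosθ=0.996981
  F = (M+m)·ẍ + m·l·cosθ·θ̈ − m·l·sinθ·θ̇² = -10.645001 + 2.292210 − 0.034317 = -8.387108
step 7→8:
  ẍ = (ẋ'−ẋ)/dt = (1.035576351−0.866227093)/0.016780 = 10.092328
  θ̈ = (θ̇'−θ̇)/dt = (1.342716739−1.519523258)/0.016780 = -10.536741
  sinθ=0.100352, cosθ=0.994952
  F = (M+m)·ẍ + m·l·cosθ·θ̈ − m·l·sinθ·θ̇² = 14.300314 + -2.510783 − 0.055493 = 11.734037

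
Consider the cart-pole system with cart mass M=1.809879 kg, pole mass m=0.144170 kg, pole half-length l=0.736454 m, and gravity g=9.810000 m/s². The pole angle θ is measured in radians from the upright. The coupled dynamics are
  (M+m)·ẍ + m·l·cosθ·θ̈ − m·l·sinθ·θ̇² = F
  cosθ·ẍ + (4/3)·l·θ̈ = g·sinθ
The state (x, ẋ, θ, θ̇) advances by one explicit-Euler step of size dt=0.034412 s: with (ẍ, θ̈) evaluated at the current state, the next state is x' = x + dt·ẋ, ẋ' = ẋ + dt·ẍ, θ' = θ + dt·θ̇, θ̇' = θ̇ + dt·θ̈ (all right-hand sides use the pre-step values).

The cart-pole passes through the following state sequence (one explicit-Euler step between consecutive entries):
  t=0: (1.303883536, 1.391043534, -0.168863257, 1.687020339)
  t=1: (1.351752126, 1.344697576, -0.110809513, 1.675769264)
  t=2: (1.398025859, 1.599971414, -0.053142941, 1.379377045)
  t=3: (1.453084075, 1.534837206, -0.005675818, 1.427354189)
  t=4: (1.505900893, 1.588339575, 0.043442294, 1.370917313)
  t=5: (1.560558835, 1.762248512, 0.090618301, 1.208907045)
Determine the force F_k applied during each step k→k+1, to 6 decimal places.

step 0→1:
  ẍ = (ẋ'−ẋ)/dt = (1.344697576−1.391043534)/0.034412 = -1.346796
  θ̈ = (θ̇'−θ̇)/dt = (1.675769264−1.687020339)/0.034412 = -0.326952
  sinθ=-0.168062, cosθ=0.985776
  F = (M+m)·ẍ + m·l·cosθ·θ̈ − m·l·sinθ·θ̇² = -2.631706 + -0.034220 − -0.050784 = -2.615142
step 1→2:
  ẍ = (ẋ'−ẋ)/dt = (1.599971414−1.344697576)/0.034412 = 7.418163
  θ̈ = (θ̇'−θ̇)/dt = (1.379377045−1.675769264)/0.034412 = -8.613048
  sinθ=-0.110583, cosθ=0.993867
  F = (M+m)·ẍ + m·l·cosθ·θ̈ − m·l·sinθ·θ̇² = 14.495455 + -0.908878 − -0.032971 = 13.619548
step 2→3:
  ẍ = (ẋ'−ẋ)/dt = (1.534837206−1.599971414)/0.034412 = -1.892776
  θ̈ = (θ̇'−θ̇)/dt = (1.427354189−1.379377045)/0.034412 = 1.394198
  sinθ=-0.053118, cosθ=0.998588
  F = (M+m)·ẍ + m·l·cosθ·θ̈ − m·l·sinθ·θ̇² = -3.698577 + 0.147819 − -0.010731 = -3.540027
step 3→4:
  ẍ = (ẋ'−ẋ)/dt = (1.588339575−1.534837206)/0.034412 = 1.554759
  θ̈ = (θ̇'−θ̇)/dt = (1.370917313−1.427354189)/0.034412 = -1.640035
  sinθ=-0.005676, cosθ=0.999984
  F = (M+m)·ẍ + m·l·cosθ·θ̈ − m·l·sinθ·θ̇² = 3.038075 + -0.174127 − -0.001228 = 2.865176
step 4→5:
  ẍ = (ẋ'−ẋ)/dt = (1.762248512−1.588339575)/0.034412 = 5.053729
  θ̈ = (θ̇'−θ̇)/dt = (1.208907045−1.370917313)/0.034412 = -4.707959
  sinθ=0.043429, cosθ=0.999057
  F = (M+m)·ẍ + m·l·cosθ·θ̈ − m·l·sinθ·θ̇² = 9.875235 + -0.499394 − 0.008666 = 9.367175

F_0 = -2.615142 N
F_1 = 13.619548 N
F_2 = -3.540027 N
F_3 = 2.865176 N
F_4 = 9.367175 N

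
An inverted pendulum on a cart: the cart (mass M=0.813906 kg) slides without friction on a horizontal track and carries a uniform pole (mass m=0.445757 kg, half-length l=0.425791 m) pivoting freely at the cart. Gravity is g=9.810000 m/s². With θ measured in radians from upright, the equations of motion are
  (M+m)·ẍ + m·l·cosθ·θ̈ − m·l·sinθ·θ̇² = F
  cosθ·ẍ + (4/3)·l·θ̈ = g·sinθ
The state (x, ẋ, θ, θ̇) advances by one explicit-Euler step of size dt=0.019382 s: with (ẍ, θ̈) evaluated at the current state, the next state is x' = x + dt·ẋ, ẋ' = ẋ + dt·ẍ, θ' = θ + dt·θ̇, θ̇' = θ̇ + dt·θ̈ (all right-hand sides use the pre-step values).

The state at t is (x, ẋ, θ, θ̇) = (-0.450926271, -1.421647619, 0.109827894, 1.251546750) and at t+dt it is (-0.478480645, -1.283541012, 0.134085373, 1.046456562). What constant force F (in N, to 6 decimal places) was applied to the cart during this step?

ẍ = (ẋ'−ẋ)/dt = (-1.283541012−-1.421647619)/0.019382 = 7.125509
θ̈ = (θ̇'−θ̇)/dt = (1.046456562−1.251546750)/0.019382 = -10.581477
sinθ=0.109607, cosθ=0.993975
F = (M+m)·ẍ + m·l·cosθ·θ̈ − m·l·sinθ·θ̇² = 8.975740 + -1.996257 − 0.032586 = 6.946897

F = 6.946897 N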